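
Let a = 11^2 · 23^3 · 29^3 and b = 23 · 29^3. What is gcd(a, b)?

min exponent per shared prime: 23 · 29^3 = 560947

560947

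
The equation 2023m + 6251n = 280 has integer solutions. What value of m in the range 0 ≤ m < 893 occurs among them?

Euclid: 6251 = 3·2023 + 182; 2023 = 11·182 + 21; 182 = 8·21 + 14; 21 = 1·14 + 7; 14 = 2·7 + 0 → gcd = 7; 280 = 7·40.
Back-substitution yields 2023·(309) + 6251·(-100) = 7, so one solution is m = 309·40 = 12360, n = -100·40 = -4000.
Solutions in m differ by 6251/7 = 893; the one in [0, 893) is 12360 mod 893 = 751.

751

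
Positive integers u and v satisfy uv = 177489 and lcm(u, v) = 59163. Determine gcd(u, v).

3

From gcd × lcm = uv: gcd = 177489 / 59163 = 3.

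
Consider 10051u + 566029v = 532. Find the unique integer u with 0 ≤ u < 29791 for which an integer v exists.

Reduce mod 566029: 10051u ≡ 532 (mod 566029). With g = gcd(10051, 566029) = 19 dividing 532, divide through: 529u ≡ 28 (mod 29791).
Since gcd(529, 29791) = 1, u ≡ 28·(529)⁻¹ ≡ 169 (mod 29791). Smallest non-negative: 169.

169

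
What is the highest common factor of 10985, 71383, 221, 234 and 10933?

10985 = 5 · 13³; 71383 = 13 · 17² · 19; 221 = 13 · 17; 234 = 2 · 3² · 13; 10933 = 13 · 29²
gcd takes min exponent of each prime: 13 = 13

13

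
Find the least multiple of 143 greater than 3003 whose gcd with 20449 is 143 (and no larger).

20449 = 143·143. Any a with gcd(a, 20449) = 143 is a multiple of 143, say 143s, with s coprime to 143.
Need s > 3003/143, so s ≥ 22. First s ≥ 22 with gcd(s, 143) = 1 is s = 23. Thus a = 143·23 = 3289.

3289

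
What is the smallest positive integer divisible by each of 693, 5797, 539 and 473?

693 = 3² · 7 · 11; 5797 = 11 · 17 · 31; 539 = 7² · 11; 473 = 11 · 43
lcm takes max exponent of each prime: 3² · 7² · 11 · 17 · 31 · 43 = 109928511

109928511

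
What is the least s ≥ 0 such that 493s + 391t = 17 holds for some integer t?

Reduce mod 391: 493s ≡ 17 (mod 391). With g = gcd(493, 391) = 17 dividing 17, divide through: 29s ≡ 1 (mod 23).
Since gcd(29, 23) = 1, s ≡ 1·(29)⁻¹ ≡ 4 (mod 23). Smallest non-negative: 4.

4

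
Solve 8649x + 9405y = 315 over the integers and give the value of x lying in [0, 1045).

gcd(8649, 9405) = 9 (Euclid: 9405 = 1·8649 + 756; 8649 = 11·756 + 333; 756 = 2·333 + 90; 333 = 3·90 + 63; 90 = 1·63 + 27; 63 = 2·27 + 9; 27 = 3·9 + 0), and 9 | 315.
Extended Euclid: 8649·(311) + 9405·(-286) = 9. Scale by 35: x₀ = 10885.
General solution x = x₀ + 1045t; reducing mod 1045 gives x = 435 (and y = -400).

435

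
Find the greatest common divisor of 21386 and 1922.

Euclid: 21386 = 11·1922 + 244; 1922 = 7·244 + 214; 244 = 1·214 + 30; 214 = 7·30 + 4; 30 = 7·4 + 2; 4 = 2·2 + 0. Last nonzero remainder: 2.

2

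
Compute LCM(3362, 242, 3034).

15051674

lcm(3362, 242) = 3362·242/gcd = 813604/2 = 406802
lcm(406802, 3034) = 406802·3034/gcd = 1234237268/82 = 15051674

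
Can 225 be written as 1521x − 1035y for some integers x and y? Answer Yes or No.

Yes

gcd(1521, 1035): 1521 = 1·1035 + 486; 1035 = 2·486 + 63; 486 = 7·63 + 45; 63 = 1·45 + 18; 45 = 2·18 + 9; 18 = 2·9 + 0 → 9
9 divides 225, so a solution exists.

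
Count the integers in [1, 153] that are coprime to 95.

116

95 = 5·19. Inclusion–exclusion on these primes:
153 − ⌊153/5⌋ − ⌊153/19⌋ + ⌊153/95⌋ = 116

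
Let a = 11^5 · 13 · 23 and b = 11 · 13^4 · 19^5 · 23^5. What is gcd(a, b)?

min exponent per shared prime: 11 · 13 · 23 = 3289

3289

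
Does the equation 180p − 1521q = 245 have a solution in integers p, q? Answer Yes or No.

No

By Bézout, 180p − 1521q = 245 has integer solutions iff gcd(180, 1521) | 245.
Euclid: 1521 = 8·180 + 81; 180 = 2·81 + 18; 81 = 4·18 + 9; 18 = 2·9 + 0. gcd = 9; 245 mod 9 = 2. No.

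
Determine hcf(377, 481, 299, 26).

377 = 13 · 29; 481 = 13 · 37; 299 = 13 · 23; 26 = 2 · 13
gcd takes min exponent of each prime: 13 = 13

13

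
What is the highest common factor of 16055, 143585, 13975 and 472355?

65

gcd(16055, 143585): 143585 = 8·16055 + 15145; 16055 = 1·15145 + 910; 15145 = 16·910 + 585; 910 = 1·585 + 325; 585 = 1·325 + 260; 325 = 1·260 + 65; 260 = 4·65 + 0 → 65
gcd(65, 13975): 13975 = 215·65 + 0 → 65
gcd(65, 472355): 472355 = 7267·65 + 0 → 65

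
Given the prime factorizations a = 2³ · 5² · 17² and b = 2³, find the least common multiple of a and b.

max exponent per prime: 2³ · 5² · 17² = 57800

57800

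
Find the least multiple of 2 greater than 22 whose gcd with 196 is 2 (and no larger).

gcd(k, 196) = 2 forces 2 | k; write k = 2s. Then gcd(2s, 2·98) = 2·gcd(s, 98), so need gcd(s, 98) = 1.
2s > 22 gives s ≥ 12. The least s ≥ 12 coprime to 98 is 13, so k = 2·13 = 26.

26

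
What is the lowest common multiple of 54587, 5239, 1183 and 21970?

1539899270

54587 = 13² · 17 · 19; 5239 = 13² · 31; 1183 = 7 · 13²; 21970 = 2 · 5 · 13³
lcm takes max exponent of each prime: 2 · 5 · 7 · 13³ · 17 · 19 · 31 = 1539899270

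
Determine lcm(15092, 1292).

4874716

15092 = 2² · 7³ · 11; 1292 = 2² · 17 · 19
max exponents: 2² · 7³ · 11 · 17 · 19 = 4874716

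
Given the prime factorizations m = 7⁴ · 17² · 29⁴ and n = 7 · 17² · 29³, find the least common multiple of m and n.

490774505809

max exponent per prime: 7⁴ · 17² · 29⁴ = 490774505809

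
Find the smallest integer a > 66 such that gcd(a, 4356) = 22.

Multiples of 22 above 66: 22·4, 22·5, … . Need the cofactor coprime to 4356/22 = 198.
Checking s = 4, 5, … the first with gcd(s, 198) = 1 is s = 5, giving 110.

110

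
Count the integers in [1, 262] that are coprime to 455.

455 = 5·7·13. Inclusion–exclusion on these primes:
262 − ⌊262/5⌋ − ⌊262/7⌋ − ⌊262/13⌋ + ⌊262/35⌋ + ⌊262/65⌋ + ⌊262/91⌋ − ⌊262/455⌋ = 166

166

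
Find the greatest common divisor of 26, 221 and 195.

26 = 2 · 13; 221 = 13 · 17; 195 = 3 · 5 · 13
gcd takes min exponent of each prime: 13 = 13

13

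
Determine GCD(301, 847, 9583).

gcd(301, 847): 847 = 2·301 + 245; 301 = 1·245 + 56; 245 = 4·56 + 21; 56 = 2·21 + 14; 21 = 1·14 + 7; 14 = 2·7 + 0 → 7
gcd(7, 9583): 9583 = 1369·7 + 0 → 7

7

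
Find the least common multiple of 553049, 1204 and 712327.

9679956917708

553049 = 7 · 41² · 47; 1204 = 2² · 7 · 43; 712327 = 7 · 11² · 29²
lcm takes max exponent of each prime: 2² · 7 · 11² · 29² · 41² · 43 · 47 = 9679956917708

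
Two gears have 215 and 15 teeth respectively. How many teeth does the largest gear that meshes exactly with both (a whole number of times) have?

Euclid: 215 = 14·15 + 5; 15 = 3·5 + 0. Last nonzero remainder: 5.

5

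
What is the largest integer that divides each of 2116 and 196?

2116 = 2² · 23²
196 = 2² · 7²
Common: 2² = 4

4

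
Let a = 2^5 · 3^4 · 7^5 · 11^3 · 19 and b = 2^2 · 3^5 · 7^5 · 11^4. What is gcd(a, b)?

min exponent per shared prime: 2^2 · 3^4 · 7^5 · 11^3 = 7247917908

7247917908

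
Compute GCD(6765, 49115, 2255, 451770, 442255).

6765 = 3 · 5 · 11 · 41; 49115 = 5 · 11 · 19 · 47; 2255 = 5 · 11 · 41; 451770 = 2 · 3 · 5 · 11 · 37²; 442255 = 5 · 11² · 17 · 43
gcd takes min exponent of each prime: 5 · 11 = 55

55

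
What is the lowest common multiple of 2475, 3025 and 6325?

2475 = 3² · 5² · 11; 3025 = 5² · 11²; 6325 = 5² · 11 · 23
lcm takes max exponent of each prime: 3² · 5² · 11² · 23 = 626175

626175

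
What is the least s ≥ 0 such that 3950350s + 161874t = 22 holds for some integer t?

22399

Euclid: 3950350 = 24·161874 + 65374; 161874 = 2·65374 + 31126; 65374 = 2·31126 + 3122; 31126 = 9·3122 + 3028; 3122 = 1·3028 + 94; 3028 = 32·94 + 20; 94 = 4·20 + 14; 20 = 1·14 + 6; 14 = 2·6 + 2; 6 = 3·2 + 0 → gcd = 2; 22 = 2·11.
Back-substitution yields 3950350·(24110) + 161874·(-588377) = 2, so one solution is s = 24110·11 = 265210, t = -588377·11 = -6472147.
Solutions in s differ by 161874/2 = 80937; the one in [0, 80937) is 265210 mod 80937 = 22399.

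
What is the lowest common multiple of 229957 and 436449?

21386001

gcd first: 436449 = 1·229957 + 206492; 229957 = 1·206492 + 23465; 206492 = 8·23465 + 18772; 23465 = 1·18772 + 4693; 18772 = 4·4693 + 0 → gcd = 4693
lcm = 229957·436449/gcd = 100364502693/4693 = 21386001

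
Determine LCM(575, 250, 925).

575 = 5² · 23; 250 = 2 · 5³; 925 = 5² · 37
lcm takes max exponent of each prime: 2 · 5³ · 23 · 37 = 212750

212750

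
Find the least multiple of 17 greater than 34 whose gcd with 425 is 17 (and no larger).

Multiples of 17 above 34: 17·3, 17·4, … . Need the cofactor coprime to 425/17 = 25.
Checking s = 3, 4, … the first with gcd(s, 25) = 1 is s = 3, giving 51.

51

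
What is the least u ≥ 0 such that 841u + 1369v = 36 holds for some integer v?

Euclid: 1369 = 1·841 + 528; 841 = 1·528 + 313; 528 = 1·313 + 215; 313 = 1·215 + 98; 215 = 2·98 + 19; 98 = 5·19 + 3; 19 = 6·3 + 1; 3 = 3·1 + 0 → gcd = 1; 36 = 1·36.
Back-substitution yields 841·(-433) + 1369·(266) = 1, so one solution is u = -433·36 = -15588, v = 266·36 = 9576.
Solutions in u differ by 1369/1 = 1369; the one in [0, 1369) is -15588 mod 1369 = 840.

840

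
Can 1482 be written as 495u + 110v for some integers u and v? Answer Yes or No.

gcd(495, 110): 495 = 4·110 + 55; 110 = 2·55 + 0 → 55
55 does not divide 1482, so a solution does not exist.

No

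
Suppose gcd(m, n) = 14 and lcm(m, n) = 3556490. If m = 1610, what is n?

m·n = gcd·lcm = 14·3556490 = 49790860, so n = 49790860/1610 = 30926.

30926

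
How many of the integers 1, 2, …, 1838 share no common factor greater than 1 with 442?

798

Prime factors of 442: 2, 13, 17. Count integers ≤ 1838 divisible by none of them.
By inclusion–exclusion: 1838 − ⌊1838/2⌋ − ⌊1838/13⌋ − ⌊1838/17⌋ + ⌊1838/26⌋ + ⌊1838/34⌋ + ⌊1838/221⌋ − ⌊1838/442⌋ = 798.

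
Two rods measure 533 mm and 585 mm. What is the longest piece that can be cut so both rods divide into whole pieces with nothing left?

Euclid: 585 = 1·533 + 52; 533 = 10·52 + 13; 52 = 4·13 + 0. Last nonzero remainder: 13.

13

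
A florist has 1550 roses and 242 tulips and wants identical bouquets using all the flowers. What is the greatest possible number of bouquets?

1550 = 2 · 5² · 31
242 = 2 · 11²
Common: 2 = 2

2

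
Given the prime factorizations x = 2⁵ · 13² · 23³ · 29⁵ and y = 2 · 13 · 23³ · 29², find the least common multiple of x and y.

1349615882567264

max exponent per prime: 2⁵ · 13² · 23³ · 29⁵ = 1349615882567264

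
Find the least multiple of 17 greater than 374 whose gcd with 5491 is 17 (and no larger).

391

5491 = 17·323. Any k with gcd(k, 5491) = 17 is a multiple of 17, say 17s, with s coprime to 323.
Need s > 374/17, so s ≥ 23. First s ≥ 23 with gcd(s, 323) = 1 is s = 23. Thus k = 17·23 = 391.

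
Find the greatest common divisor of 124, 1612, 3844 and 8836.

4

gcd(124, 1612): 1612 = 13·124 + 0 → 124
gcd(124, 3844): 3844 = 31·124 + 0 → 124
gcd(124, 8836): 8836 = 71·124 + 32; 124 = 3·32 + 28; 32 = 1·28 + 4; 28 = 7·4 + 0 → 4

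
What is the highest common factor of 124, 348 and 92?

gcd(124, 348): 348 = 2·124 + 100; 124 = 1·100 + 24; 100 = 4·24 + 4; 24 = 6·4 + 0 → 4
gcd(4, 92): 92 = 23·4 + 0 → 4

4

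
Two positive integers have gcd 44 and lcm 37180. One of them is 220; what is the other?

Using mn = gcd(m,n)·lcm(m,n) = 44·37180 = 1635920, we get n = 1635920/220 = 7436.

7436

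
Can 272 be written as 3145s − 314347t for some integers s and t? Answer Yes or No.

Yes

By Bézout, 3145s − 314347t = 272 has integer solutions iff gcd(3145, 314347) | 272.
Euclid: 314347 = 99·3145 + 2992; 3145 = 1·2992 + 153; 2992 = 19·153 + 85; 153 = 1·85 + 68; 85 = 1·68 + 17; 68 = 4·17 + 0. gcd = 17; 272 mod 17 = 0. Yes.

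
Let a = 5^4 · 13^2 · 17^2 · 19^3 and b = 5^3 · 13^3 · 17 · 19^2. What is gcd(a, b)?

min exponent per shared prime: 5^3 · 13^2 · 17 · 19^2 = 129644125

129644125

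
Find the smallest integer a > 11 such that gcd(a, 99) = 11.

Multiples of 11 above 11: 11·2, 11·3, … . Need the cofactor coprime to 99/11 = 9.
Checking s = 2, 3, … the first with gcd(s, 9) = 1 is s = 2, giving 22.

22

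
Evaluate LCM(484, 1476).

484 = 2² · 11²; 1476 = 2² · 3² · 41
max exponents: 2² · 3² · 11² · 41 = 178596

178596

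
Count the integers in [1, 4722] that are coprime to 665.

665 = 5·7·19. Inclusion–exclusion on these primes:
4722 − ⌊4722/5⌋ − ⌊4722/7⌋ − ⌊4722/19⌋ + ⌊4722/35⌋ + ⌊4722/95⌋ + ⌊4722/133⌋ − ⌊4722/665⌋ = 3067

3067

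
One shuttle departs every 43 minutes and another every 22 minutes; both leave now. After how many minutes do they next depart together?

43 = 43; 22 = 2 · 11
max exponents: 2 · 11 · 43 = 946

946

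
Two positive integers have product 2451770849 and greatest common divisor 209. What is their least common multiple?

gcd·lcm = product, so lcm = 2451770849/209 = 11730961.

11730961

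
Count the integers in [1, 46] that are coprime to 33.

28

Prime factors of 33: 3, 11. Count integers ≤ 46 divisible by none of them.
By inclusion–exclusion: 46 − ⌊46/3⌋ − ⌊46/11⌋ + ⌊46/33⌋ = 28.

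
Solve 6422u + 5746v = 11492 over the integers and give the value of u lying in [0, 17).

0

Euclid: 6422 = 1·5746 + 676; 5746 = 8·676 + 338; 676 = 2·338 + 0 → gcd = 338; 11492 = 338·34.
Back-substitution yields 6422·(-8) + 5746·(9) = 338, so one solution is u = -8·34 = -272, v = 9·34 = 306.
Solutions in u differ by 5746/338 = 17; the one in [0, 17) is -272 mod 17 = 0.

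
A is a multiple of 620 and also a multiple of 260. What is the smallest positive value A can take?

8060

gcd first: 620 = 2·260 + 100; 260 = 2·100 + 60; 100 = 1·60 + 40; 60 = 1·40 + 20; 40 = 2·20 + 0 → gcd = 20
lcm = 620·260/gcd = 161200/20 = 8060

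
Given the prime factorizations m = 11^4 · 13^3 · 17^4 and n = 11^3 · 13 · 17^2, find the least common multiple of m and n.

2686559621317

max exponent per prime: 11^4 · 13^3 · 17^4 = 2686559621317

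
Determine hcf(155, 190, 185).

gcd(155, 190): 190 = 1·155 + 35; 155 = 4·35 + 15; 35 = 2·15 + 5; 15 = 3·5 + 0 → 5
gcd(5, 185): 185 = 37·5 + 0 → 5

5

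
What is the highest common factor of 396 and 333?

9

Euclid: 396 = 1·333 + 63; 333 = 5·63 + 18; 63 = 3·18 + 9; 18 = 2·9 + 0. Last nonzero remainder: 9.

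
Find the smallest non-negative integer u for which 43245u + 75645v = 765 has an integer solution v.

600

Euclid: 75645 = 1·43245 + 32400; 43245 = 1·32400 + 10845; 32400 = 2·10845 + 10710; 10845 = 1·10710 + 135; 10710 = 79·135 + 45; 135 = 3·45 + 0 → gcd = 45; 765 = 45·17.
Back-substitution yields 43245·(-558) + 75645·(319) = 45, so one solution is u = -558·17 = -9486, v = 319·17 = 5423.
Solutions in u differ by 75645/45 = 1681; the one in [0, 1681) is -9486 mod 1681 = 600.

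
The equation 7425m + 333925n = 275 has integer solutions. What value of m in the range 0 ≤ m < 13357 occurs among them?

gcd(7425, 333925) = 25 (Euclid: 333925 = 44·7425 + 7225; 7425 = 1·7225 + 200; 7225 = 36·200 + 25; 200 = 8·25 + 0), and 25 | 275.
Extended Euclid: 7425·(-1664) + 333925·(37) = 25. Scale by 11: m₀ = -18304.
General solution m = m₀ + 13357t; reducing mod 13357 gives m = 8410 (and n = -187).

8410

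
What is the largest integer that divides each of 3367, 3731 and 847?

7

3367 = 7 · 13 · 37; 3731 = 7 · 13 · 41; 847 = 7 · 11²
gcd takes min exponent of each prime: 7 = 7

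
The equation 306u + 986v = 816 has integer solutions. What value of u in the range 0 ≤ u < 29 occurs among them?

Euclid: 986 = 3·306 + 68; 306 = 4·68 + 34; 68 = 2·34 + 0 → gcd = 34; 816 = 34·24.
Back-substitution yields 306·(13) + 986·(-4) = 34, so one solution is u = 13·24 = 312, v = -4·24 = -96.
Solutions in u differ by 986/34 = 29; the one in [0, 29) is 312 mod 29 = 22.

22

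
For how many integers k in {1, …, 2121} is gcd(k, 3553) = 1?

1721

3553 = 11·17·19. Inclusion–exclusion on these primes:
2121 − ⌊2121/11⌋ − ⌊2121/17⌋ − ⌊2121/19⌋ + ⌊2121/187⌋ + ⌊2121/209⌋ + ⌊2121/323⌋ − ⌊2121/3553⌋ = 1721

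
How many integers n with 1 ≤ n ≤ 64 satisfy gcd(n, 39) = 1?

Prime factors of 39: 3, 13. Count integers ≤ 64 divisible by none of them.
By inclusion–exclusion: 64 − ⌊64/3⌋ − ⌊64/13⌋ + ⌊64/39⌋ = 40.

40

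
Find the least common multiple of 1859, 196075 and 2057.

6196558225

1859 = 11 · 13²; 196075 = 5² · 11 · 23 · 31; 2057 = 11² · 17
lcm takes max exponent of each prime: 5² · 11² · 13² · 17 · 23 · 31 = 6196558225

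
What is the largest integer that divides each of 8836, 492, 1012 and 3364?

4

gcd(8836, 492): 8836 = 17·492 + 472; 492 = 1·472 + 20; 472 = 23·20 + 12; 20 = 1·12 + 8; 12 = 1·8 + 4; 8 = 2·4 + 0 → 4
gcd(4, 1012): 1012 = 253·4 + 0 → 4
gcd(4, 3364): 3364 = 841·4 + 0 → 4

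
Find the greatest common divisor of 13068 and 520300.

484

Euclid: 520300 = 39·13068 + 10648; 13068 = 1·10648 + 2420; 10648 = 4·2420 + 968; 2420 = 2·968 + 484; 968 = 2·484 + 0. Last nonzero remainder: 484.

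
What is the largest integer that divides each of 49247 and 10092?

1

Euclid: 49247 = 4·10092 + 8879; 10092 = 1·8879 + 1213; 8879 = 7·1213 + 388; 1213 = 3·388 + 49; 388 = 7·49 + 45; 49 = 1·45 + 4; 45 = 11·4 + 1; 4 = 4·1 + 0. Last nonzero remainder: 1.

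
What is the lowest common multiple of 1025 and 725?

gcd first: 1025 = 1·725 + 300; 725 = 2·300 + 125; 300 = 2·125 + 50; 125 = 2·50 + 25; 50 = 2·25 + 0 → gcd = 25
lcm = 1025·725/gcd = 743125/25 = 29725

29725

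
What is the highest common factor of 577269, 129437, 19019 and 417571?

77

gcd(577269, 129437): 577269 = 4·129437 + 59521; 129437 = 2·59521 + 10395; 59521 = 5·10395 + 7546; 10395 = 1·7546 + 2849; 7546 = 2·2849 + 1848; 2849 = 1·1848 + 1001; 1848 = 1·1001 + 847; 1001 = 1·847 + 154; 847 = 5·154 + 77; 154 = 2·77 + 0 → 77
gcd(77, 19019): 19019 = 247·77 + 0 → 77
gcd(77, 417571): 417571 = 5423·77 + 0 → 77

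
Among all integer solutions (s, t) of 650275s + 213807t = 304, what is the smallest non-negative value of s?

10432

gcd(650275, 213807) = 19 (Euclid: 650275 = 3·213807 + 8854; 213807 = 24·8854 + 1311; 8854 = 6·1311 + 988; 1311 = 1·988 + 323; 988 = 3·323 + 19; 323 = 17·19 + 0), and 19 | 304.
Extended Euclid: 650275·(652) + 213807·(-1983) = 19. Scale by 16: s₀ = 10432.
General solution s = s₀ + 11253k; reducing mod 11253 gives s = 10432 (and t = -31728).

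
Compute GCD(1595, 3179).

Euclid: 3179 = 1·1595 + 1584; 1595 = 1·1584 + 11; 1584 = 144·11 + 0. Last nonzero remainder: 11.

11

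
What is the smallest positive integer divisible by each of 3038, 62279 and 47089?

3038 = 2 · 7² · 31; 62279 = 7² · 31 · 41; 47089 = 7² · 31²
lcm takes max exponent of each prime: 2 · 7² · 31² · 41 = 3861298

3861298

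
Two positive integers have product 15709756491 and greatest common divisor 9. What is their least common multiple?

Since gcd(a,b)·lcm(a,b) = ab, lcm = 15709756491/9 = 1745528499.

1745528499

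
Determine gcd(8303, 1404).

1

8303 = 19² · 23
1404 = 2² · 3³ · 13
Common: 1 = 1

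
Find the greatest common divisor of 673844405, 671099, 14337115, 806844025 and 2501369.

673844405 = 5 · 13² · 19² · 47²; 671099 = 11 · 13² · 19²; 14337115 = 5 · 13² · 19² · 47; 806844025 = 5² · 13² · 19² · 23²; 2501369 = 13² · 19² · 41
gcd takes min exponent of each prime: 13² · 19² = 61009

61009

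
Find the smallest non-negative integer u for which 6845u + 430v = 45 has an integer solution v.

11

gcd(6845, 430) = 5 (Euclid: 6845 = 15·430 + 395; 430 = 1·395 + 35; 395 = 11·35 + 10; 35 = 3·10 + 5; 10 = 2·5 + 0), and 5 | 45.
Extended Euclid: 6845·(-37) + 430·(589) = 5. Scale by 9: u₀ = -333.
General solution u = u₀ + 86t; reducing mod 86 gives u = 11 (and v = -175).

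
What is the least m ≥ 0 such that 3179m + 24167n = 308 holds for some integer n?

Euclid: 24167 = 7·3179 + 1914; 3179 = 1·1914 + 1265; 1914 = 1·1265 + 649; 1265 = 1·649 + 616; 649 = 1·616 + 33; 616 = 18·33 + 22; 33 = 1·22 + 11; 22 = 2·11 + 0 → gcd = 11; 308 = 11·28.
Back-substitution yields 3179·(-745) + 24167·(98) = 11, so one solution is m = -745·28 = -20860, n = 98·28 = 2744.
Solutions in m differ by 24167/11 = 2197; the one in [0, 2197) is -20860 mod 2197 = 1110.

1110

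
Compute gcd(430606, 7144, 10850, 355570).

gcd(430606, 7144): 430606 = 60·7144 + 1966; 7144 = 3·1966 + 1246; 1966 = 1·1246 + 720; 1246 = 1·720 + 526; 720 = 1·526 + 194; 526 = 2·194 + 138; 194 = 1·138 + 56; 138 = 2·56 + 26; 56 = 2·26 + 4; 26 = 6·4 + 2; 4 = 2·2 + 0 → 2
gcd(2, 10850): 10850 = 5425·2 + 0 → 2
gcd(2, 355570): 355570 = 177785·2 + 0 → 2

2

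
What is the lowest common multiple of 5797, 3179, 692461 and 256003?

499584990443

lcm(5797, 3179) = 5797·3179/gcd = 18428663/187 = 98549
lcm(98549, 692461) = 98549·692461/gcd = 68241339089/187 = 364926947
lcm(364926947, 256003) = 364926947·256003/gcd = 93422393212841/187 = 499584990443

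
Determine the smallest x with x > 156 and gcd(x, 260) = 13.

169

260 = 13·20. Any x with gcd(x, 260) = 13 is a multiple of 13, say 13s, with s coprime to 20.
Need s > 156/13, so s ≥ 13. First s ≥ 13 with gcd(s, 20) = 1 is s = 13. Thus x = 13·13 = 169.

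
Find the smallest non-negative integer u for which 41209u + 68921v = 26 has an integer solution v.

8063

Euclid: 68921 = 1·41209 + 27712; 41209 = 1·27712 + 13497; 27712 = 2·13497 + 718; 13497 = 18·718 + 573; 718 = 1·573 + 145; 573 = 3·145 + 138; 145 = 1·138 + 7; 138 = 19·7 + 5; 7 = 1·5 + 2; 5 = 2·2 + 1; 2 = 2·1 + 0 → gcd = 1; 26 = 1·26.
Back-substitution yields 41209·(29469) + 68921·(-17620) = 1, so one solution is u = 29469·26 = 766194, v = -17620·26 = -458120.
Solutions in u differ by 68921/1 = 68921; the one in [0, 68921) is 766194 mod 68921 = 8063.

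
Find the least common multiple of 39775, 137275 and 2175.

19001193675

39775 = 5² · 37 · 43; 137275 = 5² · 17² · 19; 2175 = 3 · 5² · 29
lcm takes max exponent of each prime: 3 · 5² · 17² · 19 · 29 · 37 · 43 = 19001193675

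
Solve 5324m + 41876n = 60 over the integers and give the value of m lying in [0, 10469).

2808

Euclid: 41876 = 7·5324 + 4608; 5324 = 1·4608 + 716; 4608 = 6·716 + 312; 716 = 2·312 + 92; 312 = 3·92 + 36; 92 = 2·36 + 20; 36 = 1·20 + 16; 20 = 1·16 + 4; 16 = 4·4 + 0 → gcd = 4; 60 = 4·15.
Back-substitution yields 5324·(2281) + 41876·(-290) = 4, so one solution is m = 2281·15 = 34215, n = -290·15 = -4350.
Solutions in m differ by 41876/4 = 10469; the one in [0, 10469) is 34215 mod 10469 = 2808.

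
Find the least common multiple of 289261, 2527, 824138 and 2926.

3145018570078

289261 = 7 · 31² · 43; 2527 = 7 · 19²; 824138 = 2 · 7 · 37² · 43; 2926 = 2 · 7 · 11 · 19
lcm takes max exponent of each prime: 2 · 7 · 11 · 19² · 31² · 37² · 43 = 3145018570078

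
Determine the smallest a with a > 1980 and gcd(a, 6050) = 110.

2090

6050 = 110·55. Any a with gcd(a, 6050) = 110 is a multiple of 110, say 110s, with s coprime to 55.
Need s > 1980/110, so s ≥ 19. First s ≥ 19 with gcd(s, 55) = 1 is s = 19. Thus a = 110·19 = 2090.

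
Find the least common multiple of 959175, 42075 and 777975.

lcm(959175, 42075) = 959175·42075/gcd = 40357288125/225 = 179365725
lcm(179365725, 777975) = 179365725·777975/gcd = 139542049906875/825 = 169141878675

169141878675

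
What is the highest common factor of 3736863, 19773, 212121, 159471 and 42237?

gcd(3736863, 19773): 3736863 = 188·19773 + 19539; 19773 = 1·19539 + 234; 19539 = 83·234 + 117; 234 = 2·117 + 0 → 117
gcd(117, 212121): 212121 = 1813·117 + 0 → 117
gcd(117, 159471): 159471 = 1363·117 + 0 → 117
gcd(117, 42237): 42237 = 361·117 + 0 → 117

117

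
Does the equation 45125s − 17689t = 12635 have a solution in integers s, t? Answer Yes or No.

gcd(45125, 17689): 45125 = 2·17689 + 9747; 17689 = 1·9747 + 7942; 9747 = 1·7942 + 1805; 7942 = 4·1805 + 722; 1805 = 2·722 + 361; 722 = 2·361 + 0 → 361
361 divides 12635, so a solution exists.

Yes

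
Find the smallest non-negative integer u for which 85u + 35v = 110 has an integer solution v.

Euclid: 85 = 2·35 + 15; 35 = 2·15 + 5; 15 = 3·5 + 0 → gcd = 5; 110 = 5·22.
Back-substitution yields 85·(-2) + 35·(5) = 5, so one solution is u = -2·22 = -44, v = 5·22 = 110.
Solutions in u differ by 35/5 = 7; the one in [0, 7) is -44 mod 7 = 5.

5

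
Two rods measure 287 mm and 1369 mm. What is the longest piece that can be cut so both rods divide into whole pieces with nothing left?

Euclid: 1369 = 4·287 + 221; 287 = 1·221 + 66; 221 = 3·66 + 23; 66 = 2·23 + 20; 23 = 1·20 + 3; 20 = 6·3 + 2; 3 = 1·2 + 1; 2 = 2·1 + 0. Last nonzero remainder: 1.

1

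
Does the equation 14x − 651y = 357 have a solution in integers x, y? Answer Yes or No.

Yes

By Bézout, 14x − 651y = 357 has integer solutions iff gcd(14, 651) | 357.
Euclid: 651 = 46·14 + 7; 14 = 2·7 + 0. gcd = 7; 357 mod 7 = 0. Yes.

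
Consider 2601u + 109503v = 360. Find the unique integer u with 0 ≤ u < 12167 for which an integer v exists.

Reduce mod 109503: 2601u ≡ 360 (mod 109503). With g = gcd(2601, 109503) = 9 dividing 360, divide through: 289u ≡ 40 (mod 12167).
Since gcd(289, 12167) = 1, u ≡ 40·(289)⁻¹ ≡ 7494 (mod 12167). Smallest non-negative: 7494.

7494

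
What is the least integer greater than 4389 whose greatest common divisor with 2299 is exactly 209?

4807

Multiples of 209 above 4389: 209·22, 209·23, … . Need the cofactor coprime to 2299/209 = 11.
Checking s = 22, 23, … the first with gcd(s, 11) = 1 is s = 23, giving 4807.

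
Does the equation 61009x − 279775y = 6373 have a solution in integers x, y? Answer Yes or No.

gcd(61009, 279775): 279775 = 4·61009 + 35739; 61009 = 1·35739 + 25270; 35739 = 1·25270 + 10469; 25270 = 2·10469 + 4332; 10469 = 2·4332 + 1805; 4332 = 2·1805 + 722; 1805 = 2·722 + 361; 722 = 2·361 + 0 → 361
361 does not divide 6373, so a solution does not exist.

No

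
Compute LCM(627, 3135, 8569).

128535

627 = 3 · 11 · 19; 3135 = 3 · 5 · 11 · 19; 8569 = 11 · 19 · 41
lcm takes max exponent of each prime: 3 · 5 · 11 · 19 · 41 = 128535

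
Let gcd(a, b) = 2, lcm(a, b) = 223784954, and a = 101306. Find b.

4418

Using ab = gcd(a,b)·lcm(a,b) = 2·223784954 = 447569908, we get b = 447569908/101306 = 4418.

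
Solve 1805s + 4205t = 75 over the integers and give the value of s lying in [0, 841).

657

gcd(1805, 4205) = 5 (Euclid: 4205 = 2·1805 + 595; 1805 = 3·595 + 20; 595 = 29·20 + 15; 20 = 1·15 + 5; 15 = 3·5 + 0), and 5 | 75.
Extended Euclid: 1805·(212) + 4205·(-91) = 5. Scale by 15: s₀ = 3180.
General solution s = s₀ + 841k; reducing mod 841 gives s = 657 (and t = -282).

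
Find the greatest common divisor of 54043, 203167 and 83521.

gcd(54043, 203167): 203167 = 3·54043 + 41038; 54043 = 1·41038 + 13005; 41038 = 3·13005 + 2023; 13005 = 6·2023 + 867; 2023 = 2·867 + 289; 867 = 3·289 + 0 → 289
gcd(289, 83521): 83521 = 289·289 + 0 → 289

289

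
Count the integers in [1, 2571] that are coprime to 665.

Prime factors of 665: 5, 7, 19. Count integers ≤ 2571 divisible by none of them.
By inclusion–exclusion: 2571 − ⌊2571/5⌋ − ⌊2571/7⌋ − ⌊2571/19⌋ + ⌊2571/35⌋ + ⌊2571/95⌋ + ⌊2571/133⌋ − ⌊2571/665⌋ = 1671.

1671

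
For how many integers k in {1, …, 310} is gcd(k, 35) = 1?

Prime factors of 35: 5, 7. Count integers ≤ 310 divisible by none of them.
By inclusion–exclusion: 310 − ⌊310/5⌋ − ⌊310/7⌋ + ⌊310/35⌋ = 212.

212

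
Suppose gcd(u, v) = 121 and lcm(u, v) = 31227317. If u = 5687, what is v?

664411

u·v = gcd·lcm = 121·31227317 = 3778505357, so v = 3778505357/5687 = 664411.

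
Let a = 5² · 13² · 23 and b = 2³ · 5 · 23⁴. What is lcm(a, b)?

9458625800

max exponent per prime: 2³ · 5² · 13² · 23⁴ = 9458625800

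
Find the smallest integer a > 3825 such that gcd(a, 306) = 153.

4131

Multiples of 153 above 3825: 153·26, 153·27, … . Need the cofactor coprime to 306/153 = 2.
Checking s = 26, 27, … the first with gcd(s, 2) = 1 is s = 27, giving 4131.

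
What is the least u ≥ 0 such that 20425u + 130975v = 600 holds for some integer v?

1834

gcd(20425, 130975) = 25 (Euclid: 130975 = 6·20425 + 8425; 20425 = 2·8425 + 3575; 8425 = 2·3575 + 1275; 3575 = 2·1275 + 1025; 1275 = 1·1025 + 250; 1025 = 4·250 + 25; 250 = 10·25 + 0), and 25 | 600.
Extended Euclid: 20425·(513) + 130975·(-80) = 25. Scale by 24: u₀ = 12312.
General solution u = u₀ + 5239t; reducing mod 5239 gives u = 1834 (and v = -286).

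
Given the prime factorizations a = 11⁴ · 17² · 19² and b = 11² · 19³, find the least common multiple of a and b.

29022136891

max exponent per prime: 11⁴ · 17² · 19³ = 29022136891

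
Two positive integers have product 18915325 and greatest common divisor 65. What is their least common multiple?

Since gcd(m,n)·lcm(m,n) = mn, lcm = 18915325/65 = 291005.

291005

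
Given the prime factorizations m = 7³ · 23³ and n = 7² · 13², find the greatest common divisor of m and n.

min exponent per shared prime: 7² = 49

49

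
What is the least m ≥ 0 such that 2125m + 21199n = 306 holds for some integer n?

Reduce mod 21199: 2125m ≡ 306 (mod 21199). With g = gcd(2125, 21199) = 17 dividing 306, divide through: 125m ≡ 18 (mod 1247).
Since gcd(125, 1247) = 1, m ≡ 18·(125)⁻¹ ≡ 60 (mod 1247). Smallest non-negative: 60.

60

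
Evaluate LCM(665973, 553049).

gcd first: 665973 = 1·553049 + 112924; 553049 = 4·112924 + 101353; 112924 = 1·101353 + 11571; 101353 = 8·11571 + 8785; 11571 = 1·8785 + 2786; 8785 = 3·2786 + 427; 2786 = 6·427 + 224; 427 = 1·224 + 203; 224 = 1·203 + 21; 203 = 9·21 + 14; 21 = 1·14 + 7; 14 = 2·7 + 0 → gcd = 7
lcm = 665973·553049/gcd = 368315701677/7 = 52616528811

52616528811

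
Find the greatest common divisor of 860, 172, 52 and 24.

860 = 2² · 5 · 43; 172 = 2² · 43; 52 = 2² · 13; 24 = 2³ · 3
gcd takes min exponent of each prime: 2² = 4

4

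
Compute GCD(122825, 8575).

25

Euclid: 122825 = 14·8575 + 2775; 8575 = 3·2775 + 250; 2775 = 11·250 + 25; 250 = 10·25 + 0. Last nonzero remainder: 25.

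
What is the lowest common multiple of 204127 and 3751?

gcd first: 204127 = 54·3751 + 1573; 3751 = 2·1573 + 605; 1573 = 2·605 + 363; 605 = 1·363 + 242; 363 = 1·242 + 121; 242 = 2·121 + 0 → gcd = 121
lcm = 204127·3751/gcd = 765680377/121 = 6327937

6327937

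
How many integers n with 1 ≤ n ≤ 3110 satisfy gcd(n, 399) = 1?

Prime factors of 399: 3, 7, 19. Count integers ≤ 3110 divisible by none of them.
By inclusion–exclusion: 3110 − ⌊3110/3⌋ − ⌊3110/7⌋ − ⌊3110/19⌋ + ⌊3110/21⌋ + ⌊3110/57⌋ + ⌊3110/133⌋ − ⌊3110/399⌋ = 1685.

1685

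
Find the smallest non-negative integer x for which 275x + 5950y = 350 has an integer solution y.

196

Reduce mod 5950: 275x ≡ 350 (mod 5950). With g = gcd(275, 5950) = 25 dividing 350, divide through: 11x ≡ 14 (mod 238).
Since gcd(11, 238) = 1, x ≡ 14·(11)⁻¹ ≡ 196 (mod 238). Smallest non-negative: 196.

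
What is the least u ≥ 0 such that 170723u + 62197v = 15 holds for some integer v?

Reduce mod 62197: 170723u ≡ 15 (mod 62197). With g = gcd(170723, 62197) = 1 dividing 15, divide through: 170723u ≡ 15 (mod 62197).
Since gcd(170723, 62197) = 1, u ≡ 15·(170723)⁻¹ ≡ 16098 (mod 62197). Smallest non-negative: 16098.

16098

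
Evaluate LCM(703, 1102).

gcd first: 1102 = 1·703 + 399; 703 = 1·399 + 304; 399 = 1·304 + 95; 304 = 3·95 + 19; 95 = 5·19 + 0 → gcd = 19
lcm = 703·1102/gcd = 774706/19 = 40774

40774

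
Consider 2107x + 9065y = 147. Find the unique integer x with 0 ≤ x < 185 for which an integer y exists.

56

Euclid: 9065 = 4·2107 + 637; 2107 = 3·637 + 196; 637 = 3·196 + 49; 196 = 4·49 + 0 → gcd = 49; 147 = 49·3.
Back-substitution yields 2107·(-43) + 9065·(10) = 49, so one solution is x = -43·3 = -129, y = 10·3 = 30.
Solutions in x differ by 9065/49 = 185; the one in [0, 185) is -129 mod 185 = 56.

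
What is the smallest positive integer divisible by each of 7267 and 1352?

7267 = 13² · 43; 1352 = 2³ · 13²
max exponents: 2³ · 13² · 43 = 58136

58136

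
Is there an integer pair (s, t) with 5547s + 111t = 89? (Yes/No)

By Bézout, 5547s + 111t = 89 has integer solutions iff gcd(5547, 111) | 89.
Euclid: 5547 = 49·111 + 108; 111 = 1·108 + 3; 108 = 36·3 + 0. gcd = 3; 89 mod 3 = 2. No.

No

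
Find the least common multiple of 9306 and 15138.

9306 = 2 · 3² · 11 · 47; 15138 = 2 · 3² · 29²
max exponents: 2 · 3² · 11 · 29² · 47 = 7826346

7826346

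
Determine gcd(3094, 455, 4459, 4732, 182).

91

gcd(3094, 455): 3094 = 6·455 + 364; 455 = 1·364 + 91; 364 = 4·91 + 0 → 91
gcd(91, 4459): 4459 = 49·91 + 0 → 91
gcd(91, 4732): 4732 = 52·91 + 0 → 91
gcd(91, 182): 182 = 2·91 + 0 → 91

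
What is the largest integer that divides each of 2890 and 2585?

2890 = 2 · 5 · 17²
2585 = 5 · 11 · 47
Common: 5 = 5

5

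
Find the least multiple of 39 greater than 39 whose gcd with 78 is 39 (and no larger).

117

gcd(m, 78) = 39 forces 39 | m; write m = 39s. Then gcd(39s, 39·2) = 39·gcd(s, 2), so need gcd(s, 2) = 1.
39s > 39 gives s ≥ 2. The least s ≥ 2 coprime to 2 is 3, so m = 39·3 = 117.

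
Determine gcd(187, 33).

11

Euclid: 187 = 5·33 + 22; 33 = 1·22 + 11; 22 = 2·11 + 0. Last nonzero remainder: 11.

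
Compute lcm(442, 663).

442 = 2 · 13 · 17; 663 = 3 · 13 · 17
max exponents: 2 · 3 · 13 · 17 = 1326

1326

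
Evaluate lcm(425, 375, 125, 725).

184875

425 = 5² · 17; 375 = 3 · 5³; 125 = 5³; 725 = 5² · 29
lcm takes max exponent of each prime: 3 · 5³ · 17 · 29 = 184875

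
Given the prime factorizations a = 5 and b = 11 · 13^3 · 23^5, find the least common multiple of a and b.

max exponent per prime: 5 · 11 · 13^3 · 23^5 = 777735506405

777735506405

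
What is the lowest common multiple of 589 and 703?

589 = 19 · 31; 703 = 19 · 37
max exponents: 19 · 31 · 37 = 21793

21793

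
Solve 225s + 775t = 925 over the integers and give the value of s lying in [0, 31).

11

Euclid: 775 = 3·225 + 100; 225 = 2·100 + 25; 100 = 4·25 + 0 → gcd = 25; 925 = 25·37.
Back-substitution yields 225·(7) + 775·(-2) = 25, so one solution is s = 7·37 = 259, t = -2·37 = -74.
Solutions in s differ by 775/25 = 31; the one in [0, 31) is 259 mod 31 = 11.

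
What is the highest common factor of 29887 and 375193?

29887 = 11² · 13 · 19
375193 = 7² · 13 · 19 · 31
Common: 13 · 19 = 247

247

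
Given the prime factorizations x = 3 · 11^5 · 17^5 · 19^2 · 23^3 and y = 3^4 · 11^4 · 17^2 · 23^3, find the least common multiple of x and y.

81354908604347182629

max exponent per prime: 3^4 · 11^5 · 17^5 · 19^2 · 23^3 = 81354908604347182629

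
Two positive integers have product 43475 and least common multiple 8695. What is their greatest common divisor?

5

From gcd × lcm = ab: gcd = 43475 / 8695 = 5.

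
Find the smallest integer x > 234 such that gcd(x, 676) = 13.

gcd(x, 676) = 13 forces 13 | x; write x = 13s. Then gcd(13s, 13·52) = 13·gcd(s, 52), so need gcd(s, 52) = 1.
13s > 234 gives s ≥ 19. The least s ≥ 19 coprime to 52 is 19, so x = 13·19 = 247.

247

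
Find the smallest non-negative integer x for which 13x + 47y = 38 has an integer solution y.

21

Euclid: 47 = 3·13 + 8; 13 = 1·8 + 5; 8 = 1·5 + 3; 5 = 1·3 + 2; 3 = 1·2 + 1; 2 = 2·1 + 0 → gcd = 1; 38 = 1·38.
Back-substitution yields 13·(-18) + 47·(5) = 1, so one solution is x = -18·38 = -684, y = 5·38 = 190.
Solutions in x differ by 47/1 = 47; the one in [0, 47) is -684 mod 47 = 21.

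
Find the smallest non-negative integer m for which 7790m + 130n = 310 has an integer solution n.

8

Reduce mod 130: 7790m ≡ 310 (mod 130). With g = gcd(7790, 130) = 10 dividing 310, divide through: 779m ≡ 31 (mod 13).
Since gcd(779, 13) = 1, m ≡ 31·(779)⁻¹ ≡ 8 (mod 13). Smallest non-negative: 8.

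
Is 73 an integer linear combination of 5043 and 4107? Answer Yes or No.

No

By Bézout, 5043s − 4107t = 73 has integer solutions iff gcd(5043, 4107) | 73.
Euclid: 5043 = 1·4107 + 936; 4107 = 4·936 + 363; 936 = 2·363 + 210; 363 = 1·210 + 153; 210 = 1·153 + 57; 153 = 2·57 + 39; 57 = 1·39 + 18; 39 = 2·18 + 3; 18 = 6·3 + 0. gcd = 3; 73 mod 3 = 1. No.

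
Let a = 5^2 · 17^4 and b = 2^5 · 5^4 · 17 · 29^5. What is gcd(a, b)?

425

min exponent per shared prime: 5^2 · 17 = 425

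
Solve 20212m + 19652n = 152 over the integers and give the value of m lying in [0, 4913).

3299

Euclid: 20212 = 1·19652 + 560; 19652 = 35·560 + 52; 560 = 10·52 + 40; 52 = 1·40 + 12; 40 = 3·12 + 4; 12 = 3·4 + 0 → gcd = 4; 152 = 4·38.
Back-substitution yields 20212·(1509) + 19652·(-1552) = 4, so one solution is m = 1509·38 = 57342, n = -1552·38 = -58976.
Solutions in m differ by 19652/4 = 4913; the one in [0, 4913) is 57342 mod 4913 = 3299.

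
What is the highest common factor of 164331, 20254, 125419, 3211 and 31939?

19

164331 = 3² · 19 · 31²; 20254 = 2 · 13 · 19 · 41; 125419 = 7 · 19 · 23 · 41; 3211 = 13² · 19; 31939 = 19 · 41²
gcd takes min exponent of each prime: 19 = 19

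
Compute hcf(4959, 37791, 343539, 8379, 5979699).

171

gcd(4959, 37791): 37791 = 7·4959 + 3078; 4959 = 1·3078 + 1881; 3078 = 1·1881 + 1197; 1881 = 1·1197 + 684; 1197 = 1·684 + 513; 684 = 1·513 + 171; 513 = 3·171 + 0 → 171
gcd(171, 343539): 343539 = 2009·171 + 0 → 171
gcd(171, 8379): 8379 = 49·171 + 0 → 171
gcd(171, 5979699): 5979699 = 34969·171 + 0 → 171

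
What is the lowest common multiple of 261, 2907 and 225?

lcm(261, 2907) = 261·2907/gcd = 758727/9 = 84303
lcm(84303, 225) = 84303·225/gcd = 18968175/9 = 2107575

2107575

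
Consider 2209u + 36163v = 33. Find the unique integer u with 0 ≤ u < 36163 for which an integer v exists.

Euclid: 36163 = 16·2209 + 819; 2209 = 2·819 + 571; 819 = 1·571 + 248; 571 = 2·248 + 75; 248 = 3·75 + 23; 75 = 3·23 + 6; 23 = 3·6 + 5; 6 = 1·5 + 1; 5 = 5·1 + 0 → gcd = 1; 33 = 1·33.
Back-substitution yields 2209·(6270) + 36163·(-383) = 1, so one solution is u = 6270·33 = 206910, v = -383·33 = -12639.
Solutions in u differ by 36163/1 = 36163; the one in [0, 36163) is 206910 mod 36163 = 26095.

26095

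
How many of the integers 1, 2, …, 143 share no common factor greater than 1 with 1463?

Prime factors of 1463: 7, 11, 19. Count integers ≤ 143 divisible by none of them.
By inclusion–exclusion: 143 − ⌊143/7⌋ − ⌊143/11⌋ − ⌊143/19⌋ + ⌊143/77⌋ + ⌊143/133⌋ + ⌊143/209⌋ − ⌊143/1463⌋ = 105.

105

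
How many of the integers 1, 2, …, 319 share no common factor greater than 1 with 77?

249

Prime factors of 77: 7, 11. Count integers ≤ 319 divisible by none of them.
By inclusion–exclusion: 319 − ⌊319/7⌋ − ⌊319/11⌋ + ⌊319/77⌋ = 249.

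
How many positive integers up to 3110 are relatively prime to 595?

595 = 5·7·17. Inclusion–exclusion on these primes:
3110 − ⌊3110/5⌋ − ⌊3110/7⌋ − ⌊3110/17⌋ + ⌊3110/35⌋ + ⌊3110/85⌋ + ⌊3110/119⌋ − ⌊3110/595⌋ = 2007

2007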